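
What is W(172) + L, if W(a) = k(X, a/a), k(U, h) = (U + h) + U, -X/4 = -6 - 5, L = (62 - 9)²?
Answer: 2898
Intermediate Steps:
L = 2809 (L = 53² = 2809)
X = 44 (X = -4*(-6 - 5) = -4*(-11) = 44)
k(U, h) = h + 2*U
W(a) = 89 (W(a) = a/a + 2*44 = 1 + 88 = 89)
W(172) + L = 89 + 2809 = 2898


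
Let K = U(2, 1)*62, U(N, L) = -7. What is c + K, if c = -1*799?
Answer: -1233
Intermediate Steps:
c = -799
K = -434 (K = -7*62 = -434)
c + K = -799 - 434 = -1233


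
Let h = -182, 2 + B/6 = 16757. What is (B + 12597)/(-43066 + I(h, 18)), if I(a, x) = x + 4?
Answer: -37709/14348 ≈ -2.6282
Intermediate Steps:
B = 100530 (B = -12 + 6*16757 = -12 + 100542 = 100530)
I(a, x) = 4 + x
(B + 12597)/(-43066 + I(h, 18)) = (100530 + 12597)/(-43066 + (4 + 18)) = 113127/(-43066 + 22) = 113127/(-43044) = 113127*(-1/43044) = -37709/14348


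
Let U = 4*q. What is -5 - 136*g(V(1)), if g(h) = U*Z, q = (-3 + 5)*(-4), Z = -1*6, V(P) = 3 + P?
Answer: -26117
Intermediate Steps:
Z = -6
q = -8 (q = 2*(-4) = -8)
U = -32 (U = 4*(-8) = -32)
g(h) = 192 (g(h) = -32*(-6) = 192)
-5 - 136*g(V(1)) = -5 - 136*192 = -5 - 26112 = -26117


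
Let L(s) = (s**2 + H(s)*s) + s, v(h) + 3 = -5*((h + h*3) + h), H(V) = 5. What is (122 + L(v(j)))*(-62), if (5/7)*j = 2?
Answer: -310806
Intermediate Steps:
j = 14/5 (j = (7/5)*2 = 14/5 ≈ 2.8000)
v(h) = -3 - 25*h (v(h) = -3 - 5*((h + h*3) + h) = -3 - 5*((h + 3*h) + h) = -3 - 5*(4*h + h) = -3 - 25*h)
L(s) = s**2 + 6*s (L(s) = (s**2 + 5*s) + s = s**2 + 6*s)
(122 + L(v(j)))*(-62) = (122 + (-3 - 25*14/5)*(6 + (-3 - 25*14/5)))*(-62) = (122 + (-3 - 70)*(6 + (-3 - 70)))*(-62) = (122 - 73*(6 - 73))*(-62) = (122 - 73*(-67))*(-62) = (122 + 4891)*(-62) = 5013*(-62) = -310806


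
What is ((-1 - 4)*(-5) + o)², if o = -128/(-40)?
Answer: 19881/25 ≈ 795.24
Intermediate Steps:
o = 16/5 (o = -128*(-1/40) = 16/5 ≈ 3.2000)
((-1 - 4)*(-5) + o)² = ((-1 - 4)*(-5) + 16/5)² = (-5*(-5) + 16/5)² = (25 + 16/5)² = (141/5)² = 19881/25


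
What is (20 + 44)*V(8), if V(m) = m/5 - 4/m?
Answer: 352/5 ≈ 70.400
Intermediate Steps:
V(m) = -4/m + m/5 (V(m) = m*(1/5) - 4/m = m/5 - 4/m = -4/m + m/5)
(20 + 44)*V(8) = (20 + 44)*(-4/8 + (1/5)*8) = 64*(-4*1/8 + 8/5) = 64*(-1/2 + 8/5) = 64*(11/10) = 352/5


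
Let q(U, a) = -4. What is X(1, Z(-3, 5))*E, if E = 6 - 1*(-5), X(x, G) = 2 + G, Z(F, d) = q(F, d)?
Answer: -22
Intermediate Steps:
Z(F, d) = -4
E = 11 (E = 6 + 5 = 11)
X(1, Z(-3, 5))*E = (2 - 4)*11 = -2*11 = -22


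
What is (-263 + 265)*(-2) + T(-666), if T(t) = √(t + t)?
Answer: -4 + 6*I*√37 ≈ -4.0 + 36.497*I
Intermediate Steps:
T(t) = √2*√t (T(t) = √(2*t) = √2*√t)
(-263 + 265)*(-2) + T(-666) = (-263 + 265)*(-2) + √2*√(-666) = 2*(-2) + √2*(3*I*√74) = -4 + 6*I*√37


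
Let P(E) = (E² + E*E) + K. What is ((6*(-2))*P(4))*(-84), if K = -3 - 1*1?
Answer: 28224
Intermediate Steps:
K = -4 (K = -3 - 1 = -4)
P(E) = -4 + 2*E² (P(E) = (E² + E*E) - 4 = (E² + E²) - 4 = 2*E² - 4 = -4 + 2*E²)
((6*(-2))*P(4))*(-84) = ((6*(-2))*(-4 + 2*4²))*(-84) = -12*(-4 + 2*16)*(-84) = -12*(-4 + 32)*(-84) = -12*28*(-84) = -336*(-84) = 28224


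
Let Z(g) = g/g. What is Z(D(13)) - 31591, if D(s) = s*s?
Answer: -31590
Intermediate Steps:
D(s) = s²
Z(g) = 1
Z(D(13)) - 31591 = 1 - 31591 = -31590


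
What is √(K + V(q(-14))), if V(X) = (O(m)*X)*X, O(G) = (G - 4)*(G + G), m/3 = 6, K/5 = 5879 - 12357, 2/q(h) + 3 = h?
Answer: I*√9358694/17 ≈ 179.95*I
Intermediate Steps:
q(h) = 2/(-3 + h)
K = -32390 (K = 5*(5879 - 12357) = 5*(-6478) = -32390)
m = 18 (m = 3*6 = 18)
O(G) = 2*G*(-4 + G) (O(G) = (-4 + G)*(2*G) = 2*G*(-4 + G))
V(X) = 504*X² (V(X) = ((2*18*(-4 + 18))*X)*X = ((2*18*14)*X)*X = (504*X)*X = 504*X²)
√(K + V(q(-14))) = √(-32390 + 504*(2/(-3 - 14))²) = √(-32390 + 504*(2/(-17))²) = √(-32390 + 504*(2*(-1/17))²) = √(-32390 + 504*(-2/17)²) = √(-32390 + 504*(4/289)) = √(-32390 + 2016/289) = √(-9358694/289) = I*√9358694/17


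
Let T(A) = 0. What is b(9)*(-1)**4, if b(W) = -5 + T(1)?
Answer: -5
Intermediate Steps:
b(W) = -5 (b(W) = -5 + 0 = -5)
b(9)*(-1)**4 = -5*(-1)**4 = -5*1 = -5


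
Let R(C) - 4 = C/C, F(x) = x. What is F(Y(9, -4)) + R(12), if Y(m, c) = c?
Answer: 1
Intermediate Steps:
R(C) = 5 (R(C) = 4 + C/C = 4 + 1 = 5)
F(Y(9, -4)) + R(12) = -4 + 5 = 1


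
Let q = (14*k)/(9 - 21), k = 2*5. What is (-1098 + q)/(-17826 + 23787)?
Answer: -3329/17883 ≈ -0.18615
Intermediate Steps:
k = 10
q = -35/3 (q = (14*10)/(9 - 21) = 140/(-12) = 140*(-1/12) = -35/3 ≈ -11.667)
(-1098 + q)/(-17826 + 23787) = (-1098 - 35/3)/(-17826 + 23787) = -3329/3/5961 = -3329/3*1/5961 = -3329/17883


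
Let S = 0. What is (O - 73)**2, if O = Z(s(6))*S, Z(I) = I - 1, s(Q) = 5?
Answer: 5329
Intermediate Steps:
Z(I) = -1 + I
O = 0 (O = (-1 + 5)*0 = 4*0 = 0)
(O - 73)**2 = (0 - 73)**2 = (-73)**2 = 5329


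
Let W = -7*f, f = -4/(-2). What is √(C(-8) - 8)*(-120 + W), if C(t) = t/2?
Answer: -268*I*√3 ≈ -464.19*I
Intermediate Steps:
f = 2 (f = -4*(-½) = 2)
C(t) = t/2 (C(t) = t*(½) = t/2)
W = -14 (W = -7*2 = -14)
√(C(-8) - 8)*(-120 + W) = √((½)*(-8) - 8)*(-120 - 14) = √(-4 - 8)*(-134) = √(-12)*(-134) = (2*I*√3)*(-134) = -268*I*√3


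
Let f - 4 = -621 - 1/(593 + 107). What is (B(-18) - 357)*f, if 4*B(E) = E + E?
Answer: 79037883/350 ≈ 2.2582e+5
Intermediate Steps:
B(E) = E/2 (B(E) = (E + E)/4 = (2*E)/4 = E/2)
f = -431901/700 (f = 4 + (-621 - 1/(593 + 107)) = 4 + (-621 - 1/700) = 4 - 434701/700 = -431901/700 ≈ -617.00)
(B(-18) - 357)*f = ((½)*(-18) - 357)*(-431901/700) = (-9 - 357)*(-431901/700) = -366*(-431901/700) = 79037883/350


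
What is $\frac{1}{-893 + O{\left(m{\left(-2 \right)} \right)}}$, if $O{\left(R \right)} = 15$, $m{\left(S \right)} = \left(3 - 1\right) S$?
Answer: $- \frac{1}{878} \approx -0.001139$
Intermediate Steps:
$m{\left(S \right)} = 2 S$ ($m{\left(S \right)} = \left(3 - 1\right) S = 2 S$)
$\frac{1}{-893 + O{\left(m{\left(-2 \right)} \right)}} = \frac{1}{-893 + 15} = \frac{1}{-878} = - \frac{1}{878}$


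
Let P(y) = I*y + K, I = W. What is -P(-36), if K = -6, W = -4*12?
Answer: -1722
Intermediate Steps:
W = -48
I = -48
P(y) = -6 - 48*y (P(y) = -48*y - 6 = -6 - 48*y)
-P(-36) = -(-6 - 48*(-36)) = -(-6 + 1728) = -1*1722 = -1722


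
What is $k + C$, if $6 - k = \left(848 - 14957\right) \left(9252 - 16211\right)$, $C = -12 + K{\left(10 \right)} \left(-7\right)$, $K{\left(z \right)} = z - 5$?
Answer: $-98184572$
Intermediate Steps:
$K{\left(z \right)} = -5 + z$
$C = -47$ ($C = -12 + \left(-5 + 10\right) \left(-7\right) = -12 + 5 \left(-7\right) = -12 - 35 = -47$)
$k = -98184525$ ($k = 6 - \left(848 - 14957\right) \left(9252 - 16211\right) = 6 - \left(-14109\right) \left(-6959\right) = 6 - 98184531 = -98184525$)
$k + C = -98184525 - 47 = -98184572$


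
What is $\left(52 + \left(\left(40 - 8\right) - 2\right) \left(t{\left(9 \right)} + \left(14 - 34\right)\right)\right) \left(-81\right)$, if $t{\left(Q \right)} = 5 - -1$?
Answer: $29808$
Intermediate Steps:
$t{\left(Q \right)} = 6$ ($t{\left(Q \right)} = 5 + 1 = 6$)
$\left(52 + \left(\left(40 - 8\right) - 2\right) \left(t{\left(9 \right)} + \left(14 - 34\right)\right)\right) \left(-81\right) = \left(52 + \left(\left(40 - 8\right) - 2\right) \left(6 + \left(14 - 34\right)\right)\right) \left(-81\right) = \left(52 + \left(32 - 2\right) \left(6 + \left(14 - 34\right)\right)\right) \left(-81\right) = \left(52 + 30 \left(6 - 20\right)\right) \left(-81\right) = \left(52 + 30 \left(-14\right)\right) \left(-81\right) = \left(52 - 420\right) \left(-81\right) = \left(-368\right) \left(-81\right) = 29808$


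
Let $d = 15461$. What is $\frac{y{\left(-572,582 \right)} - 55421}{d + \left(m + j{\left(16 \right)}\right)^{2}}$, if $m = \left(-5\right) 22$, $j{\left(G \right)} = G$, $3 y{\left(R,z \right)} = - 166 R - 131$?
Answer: $- \frac{1134}{1157} \approx -0.98012$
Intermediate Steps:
$y{\left(R,z \right)} = - \frac{131}{3} - \frac{166 R}{3}$ ($y{\left(R,z \right)} = \frac{- 166 R - 131}{3} = \frac{-131 - 166 R}{3} = - \frac{131}{3} - \frac{166 R}{3}$)
$m = -110$
$\frac{y{\left(-572,582 \right)} - 55421}{d + \left(m + j{\left(16 \right)}\right)^{2}} = \frac{\left(- \frac{131}{3} - - \frac{94952}{3}\right) - 55421}{15461 + \left(-110 + 16\right)^{2}} = \frac{\left(- \frac{131}{3} + \frac{94952}{3}\right) - 55421}{15461 + \left(-94\right)^{2}} = \frac{31607 - 55421}{15461 + 8836} = - \frac{23814}{24297} = \left(-23814\right) \frac{1}{24297} = - \frac{1134}{1157}$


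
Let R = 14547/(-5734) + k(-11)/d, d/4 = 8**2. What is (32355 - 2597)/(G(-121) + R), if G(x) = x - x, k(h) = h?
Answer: -21840943616/1893553 ≈ -11534.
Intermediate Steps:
G(x) = 0
d = 256 (d = 4*8**2 = 4*64 = 256)
R = -1893553/733952 (R = 14547/(-5734) - 11/256 = 14547*(-1/5734) - 11*1/256 = -14547/5734 - 11/256 = -1893553/733952 ≈ -2.5799)
(32355 - 2597)/(G(-121) + R) = (32355 - 2597)/(0 - 1893553/733952) = 29758/(-1893553/733952) = 29758*(-733952/1893553) = -21840943616/1893553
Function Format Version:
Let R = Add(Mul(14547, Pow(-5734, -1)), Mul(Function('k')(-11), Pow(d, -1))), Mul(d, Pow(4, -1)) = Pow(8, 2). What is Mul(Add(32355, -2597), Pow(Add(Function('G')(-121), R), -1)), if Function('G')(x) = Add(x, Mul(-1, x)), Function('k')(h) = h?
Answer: Rational(-21840943616, 1893553) ≈ -11534.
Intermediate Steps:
Function('G')(x) = 0
d = 256 (d = Mul(4, Pow(8, 2)) = Mul(4, 64) = 256)
R = Rational(-1893553, 733952) (R = Add(Mul(14547, Pow(-5734, -1)), Mul(-11, Pow(256, -1))) = Add(Mul(14547, Rational(-1, 5734)), Mul(-11, Rational(1, 256))) = Add(Rational(-14547, 5734), Rational(-11, 256)) = Rational(-1893553, 733952) ≈ -2.5799)
Mul(Add(32355, -2597), Pow(Add(Function('G')(-121), R), -1)) = Mul(Add(32355, -2597), Pow(Add(0, Rational(-1893553, 733952)), -1)) = Mul(29758, Pow(Rational(-1893553, 733952), -1)) = Mul(29758, Rational(-733952, 1893553)) = Rational(-21840943616, 1893553)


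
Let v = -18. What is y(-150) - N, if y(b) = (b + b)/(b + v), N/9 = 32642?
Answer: -4112867/14 ≈ -2.9378e+5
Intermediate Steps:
N = 293778 (N = 9*32642 = 293778)
y(b) = 2*b/(-18 + b) (y(b) = (b + b)/(b - 18) = (2*b)/(-18 + b) = 2*b/(-18 + b))
y(-150) - N = 2*(-150)/(-18 - 150) - 1*293778 = 2*(-150)/(-168) - 293778 = 2*(-150)*(-1/168) - 293778 = 25/14 - 293778 = -4112867/14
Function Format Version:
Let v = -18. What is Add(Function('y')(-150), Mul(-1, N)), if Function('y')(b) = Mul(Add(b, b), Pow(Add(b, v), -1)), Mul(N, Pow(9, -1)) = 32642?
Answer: Rational(-4112867, 14) ≈ -2.9378e+5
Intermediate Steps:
N = 293778 (N = Mul(9, 32642) = 293778)
Function('y')(b) = Mul(2, b, Pow(Add(-18, b), -1)) (Function('y')(b) = Mul(Add(b, b), Pow(Add(b, -18), -1)) = Mul(Mul(2, b), Pow(Add(-18, b), -1)) = Mul(2, b, Pow(Add(-18, b), -1)))
Add(Function('y')(-150), Mul(-1, N)) = Add(Mul(2, -150, Pow(Add(-18, -150), -1)), Mul(-1, 293778)) = Add(Mul(2, -150, Pow(-168, -1)), -293778) = Add(Mul(2, -150, Rational(-1, 168)), -293778) = Add(Rational(25, 14), -293778) = Rational(-4112867, 14)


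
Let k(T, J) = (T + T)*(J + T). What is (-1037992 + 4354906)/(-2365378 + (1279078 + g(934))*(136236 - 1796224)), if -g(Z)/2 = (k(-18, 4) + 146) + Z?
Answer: -1658457/1058998827229 ≈ -1.5661e-6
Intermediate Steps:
k(T, J) = 2*T*(J + T) (k(T, J) = (2*T)*(J + T) = 2*T*(J + T))
g(Z) = -1300 - 2*Z (g(Z) = -2*((2*(-18)*(4 - 18) + 146) + Z) = -2*((2*(-18)*(-14) + 146) + Z) = -2*((504 + 146) + Z) = -2*(650 + Z) = -1300 - 2*Z)
(-1037992 + 4354906)/(-2365378 + (1279078 + g(934))*(136236 - 1796224)) = (-1037992 + 4354906)/(-2365378 + (1279078 + (-1300 - 2*934))*(136236 - 1796224)) = 3316914/(-2365378 + (1279078 + (-1300 - 1868))*(-1659988)) = 3316914/(-2365378 + (1279078 - 3168)*(-1659988)) = 3316914/(-2365378 + 1275910*(-1659988)) = 3316914/(-2365378 - 2117995289080) = 3316914/(-2117997654458) = 3316914*(-1/2117997654458) = -1658457/1058998827229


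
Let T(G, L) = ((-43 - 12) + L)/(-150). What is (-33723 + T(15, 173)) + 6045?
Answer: -2075909/75 ≈ -27679.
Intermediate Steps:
T(G, L) = 11/30 - L/150 (T(G, L) = (-55 + L)*(-1/150) = 11/30 - L/150)
(-33723 + T(15, 173)) + 6045 = (-33723 + (11/30 - 1/150*173)) + 6045 = (-33723 + (11/30 - 173/150)) + 6045 = (-33723 - 59/75) + 6045 = -2529284/75 + 6045 = -2075909/75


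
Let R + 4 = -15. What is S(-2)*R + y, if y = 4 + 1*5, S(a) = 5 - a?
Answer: -124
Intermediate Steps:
R = -19 (R = -4 - 15 = -19)
y = 9 (y = 4 + 5 = 9)
S(-2)*R + y = (5 - 1*(-2))*(-19) + 9 = (5 + 2)*(-19) + 9 = 7*(-19) + 9 = -133 + 9 = -124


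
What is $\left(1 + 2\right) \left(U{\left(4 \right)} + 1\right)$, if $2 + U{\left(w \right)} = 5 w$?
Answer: $57$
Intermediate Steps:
$U{\left(w \right)} = -2 + 5 w$
$\left(1 + 2\right) \left(U{\left(4 \right)} + 1\right) = \left(1 + 2\right) \left(\left(-2 + 5 \cdot 4\right) + 1\right) = 3 \left(\left(-2 + 20\right) + 1\right) = 3 \left(18 + 1\right) = 3 \cdot 19 = 57$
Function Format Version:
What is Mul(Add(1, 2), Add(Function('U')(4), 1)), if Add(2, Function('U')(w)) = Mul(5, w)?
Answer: 57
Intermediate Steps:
Function('U')(w) = Add(-2, Mul(5, w))
Mul(Add(1, 2), Add(Function('U')(4), 1)) = Mul(Add(1, 2), Add(Add(-2, Mul(5, 4)), 1)) = Mul(3, Add(Add(-2, 20), 1)) = Mul(3, Add(18, 1)) = Mul(3, 19) = 57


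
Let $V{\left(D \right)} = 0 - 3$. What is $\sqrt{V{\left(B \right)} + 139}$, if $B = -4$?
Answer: $2 \sqrt{34} \approx 11.662$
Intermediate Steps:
$V{\left(D \right)} = -3$ ($V{\left(D \right)} = 0 - 3 = -3$)
$\sqrt{V{\left(B \right)} + 139} = \sqrt{-3 + 139} = \sqrt{136} = 2 \sqrt{34}$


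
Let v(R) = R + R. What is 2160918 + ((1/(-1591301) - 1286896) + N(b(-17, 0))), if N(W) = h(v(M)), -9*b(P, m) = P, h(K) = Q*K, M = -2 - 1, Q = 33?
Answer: 1390517005023/1591301 ≈ 8.7382e+5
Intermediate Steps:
M = -3
v(R) = 2*R
h(K) = 33*K
b(P, m) = -P/9
N(W) = -198 (N(W) = 33*(2*(-3)) = 33*(-6) = -198)
2160918 + ((1/(-1591301) - 1286896) + N(b(-17, 0))) = 2160918 + ((1/(-1591301) - 1286896) - 198) = 2160918 + ((-1/1591301 - 1286896) - 198) = 2160918 + (-2047838891697/1591301 - 198) = 2160918 - 2048153969295/1591301 = 1390517005023/1591301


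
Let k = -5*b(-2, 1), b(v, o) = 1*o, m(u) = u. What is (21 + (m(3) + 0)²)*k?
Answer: -150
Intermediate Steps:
b(v, o) = o
k = -5 (k = -5*1 = -5)
(21 + (m(3) + 0)²)*k = (21 + (3 + 0)²)*(-5) = (21 + 3²)*(-5) = (21 + 9)*(-5) = 30*(-5) = -150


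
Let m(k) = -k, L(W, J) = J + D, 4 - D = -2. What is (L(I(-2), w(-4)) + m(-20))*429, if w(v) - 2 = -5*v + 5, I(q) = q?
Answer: 22737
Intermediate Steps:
D = 6 (D = 4 - 1*(-2) = 4 + 2 = 6)
w(v) = 7 - 5*v (w(v) = 2 + (-5*v + 5) = 2 + (5 - 5*v) = 7 - 5*v)
L(W, J) = 6 + J (L(W, J) = J + 6 = 6 + J)
(L(I(-2), w(-4)) + m(-20))*429 = ((6 + (7 - 5*(-4))) - 1*(-20))*429 = ((6 + (7 + 20)) + 20)*429 = ((6 + 27) + 20)*429 = (33 + 20)*429 = 53*429 = 22737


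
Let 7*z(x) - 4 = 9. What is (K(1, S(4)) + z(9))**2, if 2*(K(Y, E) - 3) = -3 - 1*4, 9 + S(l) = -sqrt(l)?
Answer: 361/196 ≈ 1.8418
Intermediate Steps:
S(l) = -9 - sqrt(l)
z(x) = 13/7 (z(x) = 4/7 + (1/7)*9 = 4/7 + 9/7 = 13/7)
K(Y, E) = -1/2 (K(Y, E) = 3 + (-3 - 1*4)/2 = 3 + (-3 - 4)/2 = 3 + (1/2)*(-7) = 3 - 7/2 = -1/2)
(K(1, S(4)) + z(9))**2 = (-1/2 + 13/7)**2 = (19/14)**2 = 361/196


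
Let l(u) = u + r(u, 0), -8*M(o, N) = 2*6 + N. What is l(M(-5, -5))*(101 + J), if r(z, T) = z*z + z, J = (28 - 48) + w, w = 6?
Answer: -5481/64 ≈ -85.641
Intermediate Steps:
M(o, N) = -3/2 - N/8 (M(o, N) = -(2*6 + N)/8 = -(12 + N)/8 = -3/2 - N/8)
J = -14 (J = (28 - 48) + 6 = -20 + 6 = -14)
r(z, T) = z + z**2 (r(z, T) = z**2 + z = z + z**2)
l(u) = u + u*(1 + u)
l(M(-5, -5))*(101 + J) = ((-3/2 - 1/8*(-5))*(2 + (-3/2 - 1/8*(-5))))*(101 - 14) = ((-3/2 + 5/8)*(2 + (-3/2 + 5/8)))*87 = -7*(2 - 7/8)/8*87 = -7/8*9/8*87 = -63/64*87 = -5481/64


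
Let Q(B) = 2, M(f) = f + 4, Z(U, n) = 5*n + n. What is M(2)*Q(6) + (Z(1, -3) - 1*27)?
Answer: -33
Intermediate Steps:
Z(U, n) = 6*n
M(f) = 4 + f
M(2)*Q(6) + (Z(1, -3) - 1*27) = (4 + 2)*2 + (6*(-3) - 1*27) = 6*2 + (-18 - 27) = 12 - 45 = -33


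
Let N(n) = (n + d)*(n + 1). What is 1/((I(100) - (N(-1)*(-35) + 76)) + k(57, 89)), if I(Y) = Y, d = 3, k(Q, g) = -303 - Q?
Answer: -1/336 ≈ -0.0029762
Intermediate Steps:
N(n) = (1 + n)*(3 + n) (N(n) = (n + 3)*(n + 1) = (3 + n)*(1 + n) = (1 + n)*(3 + n))
1/((I(100) - (N(-1)*(-35) + 76)) + k(57, 89)) = 1/((100 - ((3 + (-1)² + 4*(-1))*(-35) + 76)) + (-303 - 1*57)) = 1/((100 - ((3 + 1 - 4)*(-35) + 76)) + (-303 - 57)) = 1/((100 - (0*(-35) + 76)) - 360) = 1/((100 - (0 + 76)) - 360) = 1/((100 - 1*76) - 360) = 1/((100 - 76) - 360) = 1/(24 - 360) = 1/(-336) = -1/336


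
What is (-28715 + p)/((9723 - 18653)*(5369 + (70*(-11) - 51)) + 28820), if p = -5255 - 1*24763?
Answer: 58733/40584820 ≈ 0.0014472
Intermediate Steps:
p = -30018 (p = -5255 - 24763 = -30018)
(-28715 + p)/((9723 - 18653)*(5369 + (70*(-11) - 51)) + 28820) = (-28715 - 30018)/((9723 - 18653)*(5369 + (70*(-11) - 51)) + 28820) = -58733/(-8930*(5369 + (-770 - 51)) + 28820) = -58733/(-8930*(5369 - 821) + 28820) = -58733/(-8930*4548 + 28820) = -58733/(-40613640 + 28820) = -58733/(-40584820) = -58733*(-1/40584820) = 58733/40584820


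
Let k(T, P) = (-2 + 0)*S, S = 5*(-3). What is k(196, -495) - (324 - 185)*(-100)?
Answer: 13930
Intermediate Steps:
S = -15
k(T, P) = 30 (k(T, P) = (-2 + 0)*(-15) = -2*(-15) = 30)
k(196, -495) - (324 - 185)*(-100) = 30 - (324 - 185)*(-100) = 30 - 139*(-100) = 30 - 1*(-13900) = 30 + 13900 = 13930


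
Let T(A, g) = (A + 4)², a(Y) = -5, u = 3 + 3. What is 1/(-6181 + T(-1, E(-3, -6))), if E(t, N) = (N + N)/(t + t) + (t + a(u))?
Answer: -1/6172 ≈ -0.00016202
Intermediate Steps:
u = 6
E(t, N) = -5 + t + N/t (E(t, N) = (N + N)/(t + t) + (t - 5) = (2*N)/((2*t)) + (-5 + t) = (2*N)*(1/(2*t)) + (-5 + t) = N/t + (-5 + t) = -5 + t + N/t)
T(A, g) = (4 + A)²
1/(-6181 + T(-1, E(-3, -6))) = 1/(-6181 + (4 - 1)²) = 1/(-6181 + 3²) = 1/(-6181 + 9) = 1/(-6172) = -1/6172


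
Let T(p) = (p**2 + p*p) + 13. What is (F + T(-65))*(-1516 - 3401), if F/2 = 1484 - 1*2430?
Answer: -32309607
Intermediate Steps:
F = -1892 (F = 2*(1484 - 1*2430) = 2*(1484 - 2430) = 2*(-946) = -1892)
T(p) = 13 + 2*p**2 (T(p) = (p**2 + p**2) + 13 = 2*p**2 + 13 = 13 + 2*p**2)
(F + T(-65))*(-1516 - 3401) = (-1892 + (13 + 2*(-65)**2))*(-1516 - 3401) = (-1892 + (13 + 2*4225))*(-4917) = (-1892 + (13 + 8450))*(-4917) = (-1892 + 8463)*(-4917) = 6571*(-4917) = -32309607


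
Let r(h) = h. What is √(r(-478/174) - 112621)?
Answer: I*√852449142/87 ≈ 335.59*I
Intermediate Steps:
√(r(-478/174) - 112621) = √(-478/174 - 112621) = √(-478*1/174 - 112621) = √(-239/87 - 112621) = √(-9798266/87) = I*√852449142/87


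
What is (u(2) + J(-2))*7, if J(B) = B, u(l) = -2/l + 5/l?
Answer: -7/2 ≈ -3.5000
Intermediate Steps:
u(l) = 3/l
(u(2) + J(-2))*7 = (3/2 - 2)*7 = -1/2*7 = -7/2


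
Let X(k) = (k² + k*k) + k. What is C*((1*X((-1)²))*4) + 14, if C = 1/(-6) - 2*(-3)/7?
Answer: 156/7 ≈ 22.286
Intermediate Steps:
X(k) = k + 2*k² (X(k) = (k² + k²) + k = 2*k² + k = k + 2*k²)
C = 29/42 (C = 1*(-⅙) + 6*(⅐) = -⅙ + 6/7 = 29/42 ≈ 0.69048)
C*((1*X((-1)²))*4) + 14 = 29*((1*((-1)²*(1 + 2*(-1)²)))*4)/42 + 14 = 29*((1*(1*(1 + 2*1)))*4)/42 + 14 = 29*((1*(1*(1 + 2)))*4)/42 + 14 = 29*((1*(1*3))*4)/42 + 14 = 29*((1*3)*4)/42 + 14 = 29*(3*4)/42 + 14 = (29/42)*12 + 14 = 58/7 + 14 = 156/7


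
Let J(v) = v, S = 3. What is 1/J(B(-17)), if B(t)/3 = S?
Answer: ⅑ ≈ 0.11111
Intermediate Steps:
B(t) = 9 (B(t) = 3*3 = 9)
1/J(B(-17)) = 1/9 = ⅑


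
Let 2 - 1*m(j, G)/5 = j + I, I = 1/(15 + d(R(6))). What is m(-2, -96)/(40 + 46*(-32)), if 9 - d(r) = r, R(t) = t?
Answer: -355/25776 ≈ -0.013773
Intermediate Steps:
d(r) = 9 - r
I = 1/18 (I = 1/(15 + (9 - 1*6)) = 1/(15 + (9 - 6)) = 1/(15 + 3) = 1/18 ≈ 0.055556)
m(j, G) = 175/18 - 5*j (m(j, G) = 10 - 5*(j + 1/18) = 10 - 5*(1/18 + j) = 10 + (-5/18 - 5*j) = 175/18 - 5*j)
m(-2, -96)/(40 + 46*(-32)) = (175/18 - 5*(-2))/(40 + 46*(-32)) = (175/18 + 10)/(40 - 1472) = (355/18)/(-1432) = (355/18)*(-1/1432) = -355/25776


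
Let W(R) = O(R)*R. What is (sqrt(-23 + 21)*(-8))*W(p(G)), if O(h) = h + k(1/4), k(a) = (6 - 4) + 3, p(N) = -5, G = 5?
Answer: 0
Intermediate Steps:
k(a) = 5 (k(a) = 2 + 3 = 5)
O(h) = 5 + h (O(h) = h + 5 = 5 + h)
W(R) = R*(5 + R) (W(R) = (5 + R)*R = R*(5 + R))
(sqrt(-23 + 21)*(-8))*W(p(G)) = (sqrt(-23 + 21)*(-8))*(-5*(5 - 5)) = (sqrt(-2)*(-8))*(-5*0) = ((I*sqrt(2))*(-8))*0 = -8*I*sqrt(2)*0 = 0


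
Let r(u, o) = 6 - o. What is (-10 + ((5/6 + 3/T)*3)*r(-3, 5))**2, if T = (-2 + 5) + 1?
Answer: 441/16 ≈ 27.563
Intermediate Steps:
T = 4 (T = 3 + 1 = 4)
(-10 + ((5/6 + 3/T)*3)*r(-3, 5))**2 = (-10 + ((5/6 + 3/4)*3)*(6 - 1*5))**2 = (-10 + ((5*(1/6) + 3*(1/4))*3)*(6 - 5))**2 = (-10 + ((5/6 + 3/4)*3)*1)**2 = (-10 + ((19/12)*3)*1)**2 = (-10 + (19/4)*1)**2 = (-10 + 19/4)**2 = (-21/4)**2 = 441/16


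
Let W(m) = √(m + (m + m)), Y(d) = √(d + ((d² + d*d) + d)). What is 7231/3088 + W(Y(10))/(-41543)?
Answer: 7231/3088 - √6*55^(¼)/41543 ≈ 2.3415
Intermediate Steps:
Y(d) = √(2*d + 2*d²) (Y(d) = √(d + ((d² + d²) + d)) = √(d + (2*d² + d)) = √(d + (d + 2*d²)) = √(2*d + 2*d²))
W(m) = √3*√m (W(m) = √(m + 2*m) = √(3*m) = √3*√m)
7231/3088 + W(Y(10))/(-41543) = 7231/3088 + (√3*√(√2*√(10*(1 + 10))))/(-41543) = 7231*(1/3088) + (√3*√(√2*√(10*11)))*(-1/41543) = 7231/3088 + (√3*√(√2*√110))*(-1/41543) = 7231/3088 + (√3*√(2*√55))*(-1/41543) = 7231/3088 + (√3*(√2*55^(¼)))*(-1/41543) = 7231/3088 + (√6*55^(¼))*(-1/41543) = 7231/3088 - √6*55^(¼)/41543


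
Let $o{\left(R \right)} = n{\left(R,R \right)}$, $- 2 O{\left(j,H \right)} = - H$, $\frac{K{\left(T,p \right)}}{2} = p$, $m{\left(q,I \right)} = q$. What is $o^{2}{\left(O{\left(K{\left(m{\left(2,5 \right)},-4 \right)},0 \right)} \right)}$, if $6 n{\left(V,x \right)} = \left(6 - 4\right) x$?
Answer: $0$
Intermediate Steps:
$K{\left(T,p \right)} = 2 p$
$n{\left(V,x \right)} = \frac{x}{3}$ ($n{\left(V,x \right)} = \frac{\left(6 - 4\right) x}{6} = \frac{2 x}{6} = \frac{x}{3}$)
$O{\left(j,H \right)} = \frac{H}{2}$ ($O{\left(j,H \right)} = - \frac{\left(-1\right) H}{2} = \frac{H}{2}$)
$o{\left(R \right)} = \frac{R}{3}$
$o^{2}{\left(O{\left(K{\left(m{\left(2,5 \right)},-4 \right)},0 \right)} \right)} = \left(\frac{\frac{1}{2} \cdot 0}{3}\right)^{2} = \left(\frac{1}{3} \cdot 0\right)^{2} = 0^{2} = 0$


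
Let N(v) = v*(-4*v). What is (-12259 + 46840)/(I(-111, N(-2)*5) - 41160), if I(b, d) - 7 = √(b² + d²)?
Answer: -474370631/564516896 - 11527*√18721/564516896 ≈ -0.84311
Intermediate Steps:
N(v) = -4*v²
I(b, d) = 7 + √(b² + d²)
(-12259 + 46840)/(I(-111, N(-2)*5) - 41160) = (-12259 + 46840)/((7 + √((-111)² + (-4*(-2)²*5)²)) - 41160) = 34581/((7 + √(12321 + (-4*4*5)²)) - 41160) = 34581/((7 + √(12321 + (-16*5)²)) - 41160) = 34581/((7 + √(12321 + (-80)²)) - 41160) = 34581/((7 + √(12321 + 6400)) - 41160) = 34581/((7 + √18721) - 41160) = 34581/(-41153 + √18721)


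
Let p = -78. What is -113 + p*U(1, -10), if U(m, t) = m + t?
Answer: 589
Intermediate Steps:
-113 + p*U(1, -10) = -113 - 78*(1 - 10) = -113 - 78*(-9) = -113 + 702 = 589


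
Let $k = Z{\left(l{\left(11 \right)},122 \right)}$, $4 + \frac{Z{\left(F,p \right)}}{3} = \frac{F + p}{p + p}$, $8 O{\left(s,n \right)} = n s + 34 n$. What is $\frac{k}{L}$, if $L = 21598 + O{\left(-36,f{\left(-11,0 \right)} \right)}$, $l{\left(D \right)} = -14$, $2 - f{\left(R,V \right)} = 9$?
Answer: $- \frac{2604}{5270339} \approx -0.00049409$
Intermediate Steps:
$f{\left(R,V \right)} = -7$ ($f{\left(R,V \right)} = 2 - 9 = -7$)
$O{\left(s,n \right)} = \frac{17 n}{4} + \frac{n s}{8}$ ($O{\left(s,n \right)} = \frac{n s + 34 n}{8} = \frac{34 n + n s}{8} = \frac{17 n}{4} + \frac{n s}{8}$)
$Z{\left(F,p \right)} = -12 + \frac{3 \left(F + p\right)}{2 p}$ ($Z{\left(F,p \right)} = -12 + 3 \frac{F + p}{p + p} = -12 + 3 \frac{F + p}{2 p} = -12 + \frac{3 \left(F + p\right)}{2 p}$)
$k = - \frac{651}{61}$ ($k = \frac{3 \left(-14 - 854\right)}{2 \cdot 122} = \frac{3}{2} \cdot \frac{1}{122} \left(-14 - 854\right) = \frac{3}{2} \cdot \frac{1}{122} \left(-868\right) = - \frac{651}{61} \approx -10.672$)
$L = \frac{86399}{4}$ ($L = 21598 + \frac{1}{8} \left(-7\right) \left(34 - 36\right) = 21598 + \frac{1}{8} \left(-7\right) \left(-2\right) = 21598 + \frac{7}{4} = \frac{86399}{4} \approx 21600.0$)
$\frac{k}{L} = - \frac{651}{61 \cdot \frac{86399}{4}} = \left(- \frac{651}{61}\right) \frac{4}{86399} = - \frac{2604}{5270339}$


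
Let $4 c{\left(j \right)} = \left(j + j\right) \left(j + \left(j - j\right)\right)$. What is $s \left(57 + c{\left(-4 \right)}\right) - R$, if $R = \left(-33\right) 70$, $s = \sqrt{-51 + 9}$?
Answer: $2310 + 65 i \sqrt{42} \approx 2310.0 + 421.25 i$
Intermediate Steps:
$s = i \sqrt{42}$ ($s = \sqrt{-42} = i \sqrt{42} \approx 6.4807 i$)
$c{\left(j \right)} = \frac{j^{2}}{2}$ ($c{\left(j \right)} = \frac{\left(j + j\right) \left(j + \left(j - j\right)\right)}{4} = \frac{2 j \left(j + 0\right)}{4} = \frac{2 j j}{4} = \frac{2 j^{2}}{4} = \frac{j^{2}}{2}$)
$R = -2310$
$s \left(57 + c{\left(-4 \right)}\right) - R = i \sqrt{42} \left(57 + \frac{\left(-4\right)^{2}}{2}\right) - -2310 = i \sqrt{42} \left(57 + \frac{1}{2} \cdot 16\right) + 2310 = i \sqrt{42} \left(57 + 8\right) + 2310 = i \sqrt{42} \cdot 65 + 2310 = 65 i \sqrt{42} + 2310 = 2310 + 65 i \sqrt{42}$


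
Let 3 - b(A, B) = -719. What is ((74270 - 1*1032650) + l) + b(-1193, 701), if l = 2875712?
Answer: 1918054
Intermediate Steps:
b(A, B) = 722 (b(A, B) = 3 - 1*(-719) = 3 + 719 = 722)
((74270 - 1*1032650) + l) + b(-1193, 701) = ((74270 - 1*1032650) + 2875712) + 722 = ((74270 - 1032650) + 2875712) + 722 = (-958380 + 2875712) + 722 = 1917332 + 722 = 1918054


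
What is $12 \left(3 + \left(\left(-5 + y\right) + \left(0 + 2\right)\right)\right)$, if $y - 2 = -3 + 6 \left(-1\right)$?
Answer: $-84$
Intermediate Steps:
$y = -7$ ($y = 2 + \left(-3 + 6 \left(-1\right)\right) = 2 - 9 = -7$)
$12 \left(3 + \left(\left(-5 + y\right) + \left(0 + 2\right)\right)\right) = 12 \left(3 + \left(\left(-5 - 7\right) + \left(0 + 2\right)\right)\right) = 12 \left(3 + \left(-12 + 2\right)\right) = 12 \left(3 - 10\right) = 12 \left(-7\right) = -84$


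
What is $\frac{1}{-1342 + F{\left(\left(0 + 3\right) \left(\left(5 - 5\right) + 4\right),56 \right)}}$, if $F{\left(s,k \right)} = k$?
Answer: $- \frac{1}{1286} \approx -0.0007776$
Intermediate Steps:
$\frac{1}{-1342 + F{\left(\left(0 + 3\right) \left(\left(5 - 5\right) + 4\right),56 \right)}} = \frac{1}{-1342 + 56} = \frac{1}{-1286} = - \frac{1}{1286}$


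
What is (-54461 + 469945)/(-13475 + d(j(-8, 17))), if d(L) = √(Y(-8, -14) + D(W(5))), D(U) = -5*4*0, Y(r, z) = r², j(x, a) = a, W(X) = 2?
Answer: -415484/13467 ≈ -30.852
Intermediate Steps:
D(U) = 0 (D(U) = -20*0 = 0)
d(L) = 8 (d(L) = √((-8)² + 0) = √(64 + 0) = √64 = 8)
(-54461 + 469945)/(-13475 + d(j(-8, 17))) = (-54461 + 469945)/(-13475 + 8) = 415484/(-13467) = 415484*(-1/13467) = -415484/13467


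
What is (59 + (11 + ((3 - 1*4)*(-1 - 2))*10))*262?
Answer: 26200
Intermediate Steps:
(59 + (11 + ((3 - 1*4)*(-1 - 2))*10))*262 = (59 + (11 + ((3 - 4)*(-3))*10))*262 = (59 + (11 - 1*(-3)*10))*262 = (59 + (11 + 3*10))*262 = (59 + (11 + 30))*262 = (59 + 41)*262 = 100*262 = 26200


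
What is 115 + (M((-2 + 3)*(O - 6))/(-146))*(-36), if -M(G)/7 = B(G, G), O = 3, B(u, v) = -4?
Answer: 8899/73 ≈ 121.90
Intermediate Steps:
M(G) = 28 (M(G) = -7*(-4) = 28)
115 + (M((-2 + 3)*(O - 6))/(-146))*(-36) = 115 + (28/(-146))*(-36) = 115 + (28*(-1/146))*(-36) = 115 - 14/73*(-36) = 115 + 504/73 = 8899/73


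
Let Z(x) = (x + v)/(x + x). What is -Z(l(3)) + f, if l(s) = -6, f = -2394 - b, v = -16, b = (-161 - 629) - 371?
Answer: -7409/6 ≈ -1234.8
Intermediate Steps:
b = -1161 (b = -790 - 371 = -1161)
f = -1233 (f = -2394 - 1*(-1161) = -2394 + 1161 = -1233)
Z(x) = (-16 + x)/(2*x) (Z(x) = (x - 16)/(x + x) = (-16 + x)/((2*x)) = (-16 + x)*(1/(2*x)) = (-16 + x)/(2*x))
-Z(l(3)) + f = -(-16 - 6)/(2*(-6)) - 1233 = -(-1)*(-22)/(2*6) - 1233 = -1*11/6 - 1233 = -11/6 - 1233 = -7409/6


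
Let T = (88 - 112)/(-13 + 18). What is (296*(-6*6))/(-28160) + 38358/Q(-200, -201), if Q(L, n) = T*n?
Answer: 2366411/58960 ≈ 40.136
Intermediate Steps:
T = -24/5 ≈ -4.8000
Q(L, n) = -24*n/5
(296*(-6*6))/(-28160) + 38358/Q(-200, -201) = (296*(-6*6))/(-28160) + 38358/((-24/5*(-201))) = (296*(-36))*(-1/28160) + 38358/(4824/5) = -10656*(-1/28160) + 38358*(5/4824) = 333/880 + 10655/268 = 2366411/58960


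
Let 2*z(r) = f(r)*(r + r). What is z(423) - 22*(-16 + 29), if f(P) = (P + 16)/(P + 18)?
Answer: 6619/49 ≈ 135.08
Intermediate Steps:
f(P) = (16 + P)/(18 + P)
z(r) = r*(16 + r)/(18 + r) (z(r) = (((16 + r)/(18 + r))*(r + r))/2 = (((16 + r)/(18 + r))*(2*r))/2 = (2*r*(16 + r)/(18 + r))/2 = r*(16 + r)/(18 + r))
z(423) - 22*(-16 + 29) = 423*(16 + 423)/(18 + 423) - 22*(-16 + 29) = 423*439/441 - 22*13 = 423*(1/441)*439 - 286 = 20633/49 - 286 = 6619/49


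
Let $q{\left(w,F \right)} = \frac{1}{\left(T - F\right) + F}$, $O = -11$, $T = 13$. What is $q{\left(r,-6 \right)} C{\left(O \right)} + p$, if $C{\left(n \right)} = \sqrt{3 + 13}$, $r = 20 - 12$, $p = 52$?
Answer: $\frac{680}{13} \approx 52.308$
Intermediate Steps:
$r = 8$ ($r = 20 - 12 = 8$)
$q{\left(w,F \right)} = \frac{1}{13}$ ($q{\left(w,F \right)} = \frac{1}{\left(13 - F\right) + F} = \frac{1}{13}$)
$C{\left(n \right)} = 4$ ($C{\left(n \right)} = \sqrt{16} = 4$)
$q{\left(r,-6 \right)} C{\left(O \right)} + p = \frac{1}{13} \cdot 4 + 52 = \frac{4}{13} + 52 = \frac{680}{13}$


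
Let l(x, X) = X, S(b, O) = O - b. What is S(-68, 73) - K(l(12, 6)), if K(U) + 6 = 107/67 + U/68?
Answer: 331027/2278 ≈ 145.31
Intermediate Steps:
K(U) = -295/67 + U/68 (K(U) = -6 + (107/67 + U/68) = -295/67 + U/68)
S(-68, 73) - K(l(12, 6)) = (73 - 1*(-68)) - (-295/67 + (1/68)*6) = (73 + 68) - (-295/67 + 3/34) = 141 - 1*(-9829/2278) = 141 + 9829/2278 = 331027/2278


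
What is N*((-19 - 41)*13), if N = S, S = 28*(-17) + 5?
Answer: 367380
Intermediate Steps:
S = -471 (S = -476 + 5 = -471)
N = -471
N*((-19 - 41)*13) = -471*(-19 - 41)*13 = -(-28260)*13 = -471*(-780) = 367380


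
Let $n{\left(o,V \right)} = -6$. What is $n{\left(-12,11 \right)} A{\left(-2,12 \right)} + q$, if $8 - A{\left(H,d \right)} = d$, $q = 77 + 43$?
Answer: $144$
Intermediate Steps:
$q = 120$
$A{\left(H,d \right)} = 8 - d$
$n{\left(-12,11 \right)} A{\left(-2,12 \right)} + q = - 6 \left(8 - 12\right) + 120 = \left(-6\right) \left(-4\right) + 120 = 24 + 120 = 144$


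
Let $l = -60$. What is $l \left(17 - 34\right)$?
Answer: $1020$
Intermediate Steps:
$l \left(17 - 34\right) = - 60 \left(17 - 34\right) = \left(-60\right) \left(-17\right) = 1020$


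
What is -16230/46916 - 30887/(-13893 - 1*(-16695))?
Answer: -186821369/16432329 ≈ -11.369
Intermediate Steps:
-16230/46916 - 30887/(-13893 - 1*(-16695)) = -16230*1/46916 - 30887/(-13893 + 16695) = -8115/23458 - 30887/2802 = -186821369/16432329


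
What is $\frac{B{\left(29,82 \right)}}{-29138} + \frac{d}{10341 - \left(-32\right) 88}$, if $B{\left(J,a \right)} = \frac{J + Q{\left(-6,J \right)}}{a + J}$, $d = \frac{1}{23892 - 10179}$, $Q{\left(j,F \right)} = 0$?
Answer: $- \frac{581000219}{64837992374582} \approx -8.9608 \cdot 10^{-6}$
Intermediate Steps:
$d = \frac{1}{13713} \approx 7.2923 \cdot 10^{-5}$
$B{\left(J,a \right)} = \frac{J}{J + a}$ ($B{\left(J,a \right)} = \frac{J + 0}{a + J} = \frac{J}{J + a}$)
$\frac{B{\left(29,82 \right)}}{-29138} + \frac{d}{10341 - \left(-32\right) 88} = \frac{29 \frac{1}{29 + 82}}{-29138} + \frac{1}{13713 \left(10341 - \left(-32\right) 88\right)} = \frac{29}{111} \left(- \frac{1}{29138}\right) + \frac{1}{13713 \left(10341 - -2816\right)} = 29 \cdot \frac{1}{111} \left(- \frac{1}{29138}\right) + \frac{1}{13713 \left(10341 + 2816\right)} = \frac{29}{111} \left(- \frac{1}{29138}\right) + \frac{1}{13713 \cdot 13157} = - \frac{29}{3234318} + \frac{1}{13713} \cdot \frac{1}{13157} = - \frac{29}{3234318} + \frac{1}{180421941} = - \frac{581000219}{64837992374582}$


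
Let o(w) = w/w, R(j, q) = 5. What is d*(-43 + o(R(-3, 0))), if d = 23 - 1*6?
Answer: -714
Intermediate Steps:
d = 17 (d = 23 - 6 = 17)
o(w) = 1
d*(-43 + o(R(-3, 0))) = 17*(-43 + 1) = 17*(-42) = -714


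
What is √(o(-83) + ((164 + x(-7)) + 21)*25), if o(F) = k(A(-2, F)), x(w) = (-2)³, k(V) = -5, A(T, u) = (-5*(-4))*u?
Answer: 2*√1105 ≈ 66.483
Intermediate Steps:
A(T, u) = 20*u
x(w) = -8
o(F) = -5
√(o(-83) + ((164 + x(-7)) + 21)*25) = √(-5 + ((164 - 8) + 21)*25) = √(-5 + (156 + 21)*25) = √(-5 + 177*25) = √(-5 + 4425) = √4420 = 2*√1105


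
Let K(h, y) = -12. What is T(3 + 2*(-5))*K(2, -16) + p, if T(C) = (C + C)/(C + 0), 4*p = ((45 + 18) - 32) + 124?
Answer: 59/4 ≈ 14.750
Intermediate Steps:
p = 155/4 (p = (((45 + 18) - 32) + 124)/4 = ((63 - 32) + 124)/4 = (31 + 124)/4 = (¼)*155 = 155/4 ≈ 38.750)
T(C) = 2 (T(C) = (2*C)/C = 2)
T(3 + 2*(-5))*K(2, -16) + p = 2*(-12) + 155/4 = -24 + 155/4 = 59/4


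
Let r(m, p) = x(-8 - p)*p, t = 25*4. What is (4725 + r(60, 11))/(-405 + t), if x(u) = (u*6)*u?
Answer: -28551/305 ≈ -93.610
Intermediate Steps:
t = 100
x(u) = 6*u² (x(u) = (6*u)*u = 6*u²)
r(m, p) = 6*p*(-8 - p)² (r(m, p) = (6*(-8 - p)²)*p = 6*p*(-8 - p)²)
(4725 + r(60, 11))/(-405 + t) = (4725 + 6*11*(8 + 11)²)/(-405 + 100) = (4725 + 6*11*19²)/(-305) = (4725 + 6*11*361)*(-1/305) = (4725 + 23826)*(-1/305) = 28551*(-1/305) = -28551/305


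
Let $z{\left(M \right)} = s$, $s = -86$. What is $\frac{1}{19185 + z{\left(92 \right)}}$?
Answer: $\frac{1}{19099} \approx 5.2359 \cdot 10^{-5}$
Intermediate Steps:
$z{\left(M \right)} = -86$
$\frac{1}{19185 + z{\left(92 \right)}} = \frac{1}{19185 - 86} = \frac{1}{19099}$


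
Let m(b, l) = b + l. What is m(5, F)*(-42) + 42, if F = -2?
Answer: -84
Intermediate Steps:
m(5, F)*(-42) + 42 = (5 - 2)*(-42) + 42 = 3*(-42) + 42 = -126 + 42 = -84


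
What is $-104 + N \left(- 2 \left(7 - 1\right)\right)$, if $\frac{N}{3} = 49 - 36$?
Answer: $-572$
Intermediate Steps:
$N = 39$ ($N = 3 \left(49 - 36\right) = 3 \cdot 13 = 39$)
$-104 + N \left(- 2 \left(7 - 1\right)\right) = -104 + 39 \left(- 2 \left(7 - 1\right)\right) = -104 + 39 \left(\left(-2\right) 6\right) = -104 + 39 \left(-12\right) = -104 - 468 = -572$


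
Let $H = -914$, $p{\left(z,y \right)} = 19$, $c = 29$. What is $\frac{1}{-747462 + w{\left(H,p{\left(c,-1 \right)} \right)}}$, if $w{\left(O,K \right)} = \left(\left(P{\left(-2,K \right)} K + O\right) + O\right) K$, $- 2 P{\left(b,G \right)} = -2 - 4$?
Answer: $- \frac{1}{781111} \approx -1.2802 \cdot 10^{-6}$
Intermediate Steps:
$P{\left(b,G \right)} = 3$ ($P{\left(b,G \right)} = - \frac{-2 - 4}{2} = \left(- \frac{1}{2}\right) \left(-6\right) = 3$)
$w{\left(O,K \right)} = K \left(2 O + 3 K\right)$ ($w{\left(O,K \right)} = \left(\left(3 K + O\right) + O\right) K = \left(\left(O + 3 K\right) + O\right) K = \left(2 O + 3 K\right) K = K \left(2 O + 3 K\right)$)
$\frac{1}{-747462 + w{\left(H,p{\left(c,-1 \right)} \right)}} = \frac{1}{-747462 + 19 \left(2 \left(-914\right) + 3 \cdot 19\right)} = \frac{1}{-747462 + 19 \left(-1828 + 57\right)} = \frac{1}{-747462 + 19 \left(-1771\right)} = \frac{1}{-747462 - 33649} = \frac{1}{-781111} = - \frac{1}{781111}$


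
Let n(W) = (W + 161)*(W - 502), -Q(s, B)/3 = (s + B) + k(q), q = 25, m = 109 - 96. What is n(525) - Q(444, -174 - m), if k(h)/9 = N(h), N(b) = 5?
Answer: 16684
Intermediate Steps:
m = 13
k(h) = 45 (k(h) = 9*5 = 45)
Q(s, B) = -135 - 3*B - 3*s (Q(s, B) = -3*((s + B) + 45) = -3*((B + s) + 45) = -3*(45 + B + s) = -135 - 3*B - 3*s)
n(W) = (-502 + W)*(161 + W) (n(W) = (161 + W)*(-502 + W) = (-502 + W)*(161 + W))
n(525) - Q(444, -174 - m) = (-80822 + 525² - 341*525) - (-135 - 3*(-174 - 1*13) - 3*444) = (-80822 + 275625 - 179025) - (-135 - 3*(-174 - 13) - 1332) = 15778 - (-135 - 3*(-187) - 1332) = 15778 - (-135 + 561 - 1332) = 15778 - 1*(-906) = 15778 + 906 = 16684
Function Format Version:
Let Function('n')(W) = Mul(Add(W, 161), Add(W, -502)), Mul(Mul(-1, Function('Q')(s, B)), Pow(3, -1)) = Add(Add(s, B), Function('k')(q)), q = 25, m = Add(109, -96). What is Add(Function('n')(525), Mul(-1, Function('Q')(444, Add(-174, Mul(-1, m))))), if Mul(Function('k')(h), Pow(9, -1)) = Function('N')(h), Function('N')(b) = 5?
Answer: 16684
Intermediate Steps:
m = 13
Function('k')(h) = 45 (Function('k')(h) = Mul(9, 5) = 45)
Function('Q')(s, B) = Add(-135, Mul(-3, B), Mul(-3, s)) (Function('Q')(s, B) = Mul(-3, Add(Add(s, B), 45)) = Mul(-3, Add(Add(B, s), 45)) = Mul(-3, Add(45, B, s)) = Add(-135, Mul(-3, B), Mul(-3, s)))
Function('n')(W) = Mul(Add(-502, W), Add(161, W)) (Function('n')(W) = Mul(Add(161, W), Add(-502, W)) = Mul(Add(-502, W), Add(161, W)))
Add(Function('n')(525), Mul(-1, Function('Q')(444, Add(-174, Mul(-1, m))))) = Add(Add(-80822, Pow(525, 2), Mul(-341, 525)), Mul(-1, Add(-135, Mul(-3, Add(-174, Mul(-1, 13))), Mul(-3, 444)))) = Add(Add(-80822, 275625, -179025), Mul(-1, Add(-135, Mul(-3, Add(-174, -13)), -1332))) = Add(15778, Mul(-1, Add(-135, Mul(-3, -187), -1332))) = Add(15778, Mul(-1, Add(-135, 561, -1332))) = Add(15778, Mul(-1, -906)) = Add(15778, 906) = 16684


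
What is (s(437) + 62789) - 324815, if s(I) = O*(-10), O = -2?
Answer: -262006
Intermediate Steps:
s(I) = 20 (s(I) = -2*(-10) = 20)
(s(437) + 62789) - 324815 = (20 + 62789) - 324815 = 62809 - 324815 = -262006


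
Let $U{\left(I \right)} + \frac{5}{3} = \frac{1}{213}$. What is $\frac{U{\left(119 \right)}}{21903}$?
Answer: $- \frac{118}{1555113} \approx -7.5879 \cdot 10^{-5}$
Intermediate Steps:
$U{\left(I \right)} = - \frac{118}{71}$ ($U{\left(I \right)} = - \frac{5}{3} + \frac{1}{213} = - \frac{118}{71}$)
$\frac{U{\left(119 \right)}}{21903} = - \frac{118}{71 \cdot 21903} = \left(- \frac{118}{71}\right) \frac{1}{21903} = - \frac{118}{1555113}$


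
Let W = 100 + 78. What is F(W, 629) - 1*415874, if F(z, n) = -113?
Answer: -415987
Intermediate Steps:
W = 178
F(W, 629) - 1*415874 = -113 - 1*415874 = -113 - 415874 = -415987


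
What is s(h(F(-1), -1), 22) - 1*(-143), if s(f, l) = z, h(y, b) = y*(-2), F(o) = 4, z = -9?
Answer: 134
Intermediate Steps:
h(y, b) = -2*y
s(f, l) = -9
s(h(F(-1), -1), 22) - 1*(-143) = -9 - 1*(-143) = -9 + 143 = 134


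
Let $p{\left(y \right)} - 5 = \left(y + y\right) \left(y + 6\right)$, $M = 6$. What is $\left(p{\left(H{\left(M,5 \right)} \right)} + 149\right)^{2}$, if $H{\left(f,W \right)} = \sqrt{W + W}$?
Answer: $31716 + 4176 \sqrt{10} \approx 44922.0$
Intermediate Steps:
$H{\left(f,W \right)} = \sqrt{2} \sqrt{W}$ ($H{\left(f,W \right)} = \sqrt{2 W} = \sqrt{2} \sqrt{W}$)
$p{\left(y \right)} = 5 + 2 y \left(6 + y\right)$ ($p{\left(y \right)} = 5 + \left(y + y\right) \left(y + 6\right) = 5 + 2 y \left(6 + y\right)$)
$\left(p{\left(H{\left(M,5 \right)} \right)} + 149\right)^{2} = \left(\left(5 + 2 \left(\sqrt{2} \sqrt{5}\right)^{2} + 12 \sqrt{2} \sqrt{5}\right) + 149\right)^{2} = \left(\left(5 + 2 \left(\sqrt{10}\right)^{2} + 12 \sqrt{10}\right) + 149\right)^{2} = \left(\left(5 + 2 \cdot 10 + 12 \sqrt{10}\right) + 149\right)^{2} = \left(\left(5 + 20 + 12 \sqrt{10}\right) + 149\right)^{2} = \left(\left(25 + 12 \sqrt{10}\right) + 149\right)^{2} = \left(174 + 12 \sqrt{10}\right)^{2}$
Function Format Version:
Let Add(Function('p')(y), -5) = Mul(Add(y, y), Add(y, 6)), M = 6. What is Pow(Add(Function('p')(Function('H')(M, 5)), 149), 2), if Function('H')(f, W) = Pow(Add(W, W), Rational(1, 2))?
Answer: Add(31716, Mul(4176, Pow(10, Rational(1, 2)))) ≈ 44922.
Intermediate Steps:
Function('H')(f, W) = Mul(Pow(2, Rational(1, 2)), Pow(W, Rational(1, 2))) (Function('H')(f, W) = Pow(Mul(2, W), Rational(1, 2)) = Mul(Pow(2, Rational(1, 2)), Pow(W, Rational(1, 2))))
Function('p')(y) = Add(5, Mul(2, y, Add(6, y))) (Function('p')(y) = Add(5, Mul(Add(y, y), Add(y, 6))) = Add(5, Mul(Mul(2, y), Add(6, y))) = Add(5, Mul(2, y, Add(6, y))))
Pow(Add(Function('p')(Function('H')(M, 5)), 149), 2) = Pow(Add(Add(5, Mul(2, Pow(Mul(Pow(2, Rational(1, 2)), Pow(5, Rational(1, 2))), 2)), Mul(12, Mul(Pow(2, Rational(1, 2)), Pow(5, Rational(1, 2))))), 149), 2) = Pow(Add(Add(5, Mul(2, Pow(Pow(10, Rational(1, 2)), 2)), Mul(12, Pow(10, Rational(1, 2)))), 149), 2) = Pow(Add(Add(5, Mul(2, 10), Mul(12, Pow(10, Rational(1, 2)))), 149), 2) = Pow(Add(Add(5, 20, Mul(12, Pow(10, Rational(1, 2)))), 149), 2) = Pow(Add(Add(25, Mul(12, Pow(10, Rational(1, 2)))), 149), 2) = Pow(Add(174, Mul(12, Pow(10, Rational(1, 2)))), 2)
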